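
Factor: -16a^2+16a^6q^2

16a^2(a^2q+1)(a^2q-1)

Pull out the common factor 16a^2, leaving a^4q^2-1.
Recognize a difference of squares with the parts a^2q and 1.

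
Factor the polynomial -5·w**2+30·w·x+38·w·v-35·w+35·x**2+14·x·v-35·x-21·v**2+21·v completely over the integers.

-(5·w+5·x-3·v)·(w-7·x-7·v+7)

Group: -w·(5·w+5·x-3·v) + (7·x+7·v-7)·(5·w+5·x-3·v); both groups contain (5·w+5·x-3·v).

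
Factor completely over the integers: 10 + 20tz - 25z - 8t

(4t - 5)(5z - 2)

Group as (20tz - 8t) + (-25z + 10) = 4t(5z - 2) - 5(5z - 2).
Both groups share the factor (5z - 2).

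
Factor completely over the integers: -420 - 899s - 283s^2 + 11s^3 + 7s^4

(7s + 4)(s + 3)(s + 5)(s - 7)

By the rational root theorem, s = -3 is a root, so (s + 3) divides it; the quotient is 7s^3 - 10s^2 - 253s - 140.
Then s = -5 is a root, so (s + 5) is a factor; dividing leaves 7s^2 - 45s - 28.
The remaining quadratic factors as (s - 7)(7s + 4).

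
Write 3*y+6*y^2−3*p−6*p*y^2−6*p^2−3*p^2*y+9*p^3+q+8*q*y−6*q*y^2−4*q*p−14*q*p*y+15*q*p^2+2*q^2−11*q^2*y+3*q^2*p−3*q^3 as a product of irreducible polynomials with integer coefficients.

Group: q*(−3*q^2+6*q*p−11*q*y−q+9*p^2−3*p*y+3*p−6*y^2−3*y) + (p−1)*(−3*q^2+6*q*p−11*q*y−q+9*p^2−3*p*y+3*p−6*y^2−3*y); both groups contain (−3*q^2+6*q*p−11*q*y−q+9*p^2−3*p*y+3*p−6*y^2−3*y), so (q+p−1) is a factor with cofactor −3*q^2+6*q*p−11*q*y−q+9*p^2−3*p*y+3*p−6*y^2−3*y.
The cofactor groups again: −3*q^2+6*q*p−11*q*y−q+9*p^2−3*p*y+3*p−6*y^2−3*y = −3*q*(q−3*p+3*y) + (−3*p−2*y−1)*(q−3*p+3*y); both groups contain (q−3*p+3*y), giving −(3*q+3*p+2*y+1)*(q−3*p+3*y).

−(q−3*p+3*y)*(3*q+3*p+2*y+1)*(q+p−1)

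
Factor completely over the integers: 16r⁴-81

(2r+3)(2r-3)(4r²+9)

Difference of squares twice: with A = 2r and B = 3, A⁴ − B⁴ = (A² − B²)(A² + B²), and A² − B² factors again.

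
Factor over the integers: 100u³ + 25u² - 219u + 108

(4u - 3)(5u + 9)(5u - 4)

By the rational root theorem, u = 4/5 is a root, so (5u - 4) is a factor; dividing leaves 20u² + 21u - 27.
The remaining quadratic factors as (5u + 9)(4u - 3).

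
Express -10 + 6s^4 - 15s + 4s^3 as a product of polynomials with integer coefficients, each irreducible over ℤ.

Group as (6s^4 - 15s) + (4s^3 - 10) = 3s(2s^3 - 5) + 2(2s^3 - 5).
Both groups share the factor (2s^3 - 5).

(3s + 2)(2s^3 - 5)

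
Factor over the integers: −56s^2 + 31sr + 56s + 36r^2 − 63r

−(8s − 9r)(7s + 4r − 7)

Group: −7s(8s − 9r) + (−4r + 7)(8s − 9r); both groups contain (8s − 9r).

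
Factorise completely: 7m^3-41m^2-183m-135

Testing divisors of the constant over divisors of the leading coefficient, m = -1 is a root, so (m+1) divides it; the quotient is 7m^2-48m-135.
The remaining quadratic factors as (m-9)(7m+15).

(7m+15)(m+1)(m-9)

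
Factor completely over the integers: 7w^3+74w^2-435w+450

Trying the rational-root candidates, w = 3 is a root, so (w-3) is a factor; dividing leaves 7w^2+95w-150.
The remaining quadratic factors as (7w-10)(w+15).

(7w-10)(w+15)(w-3)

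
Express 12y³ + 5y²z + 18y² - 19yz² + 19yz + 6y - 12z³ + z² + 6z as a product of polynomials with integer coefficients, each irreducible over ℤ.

(3y - 4z + 3)(4y + 3z + 2)(y + z)

Group: 4y(3y² - yz + 3y - 4z² + 3z) + (3z + 2)(3y² - yz + 3y - 4z² + 3z); both groups contain (3y² - yz + 3y - 4z² + 3z), so (4y + 3z + 2) is a factor with cofactor 3y² - yz + 3y - 4z² + 3z.
The cofactor groups again: 3y² - yz + 3y - 4z² + 3z = 3y(y + z) + (-4z + 3)(y + z); both groups contain (y + z), giving (3y - 4z + 3)(y + z).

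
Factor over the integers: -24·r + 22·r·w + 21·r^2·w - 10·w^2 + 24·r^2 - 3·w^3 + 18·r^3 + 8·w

(2·r + w + 4)·(3·r + 3·w - 2)·(3·r - w)

Group: 2·r·(9·r^2 + 6·r·w - 6·r - 3·w^2 + 2·w) + (w + 4)·(9·r^2 + 6·r·w - 6·r - 3·w^2 + 2·w); both groups contain (9·r^2 + 6·r·w - 6·r - 3·w^2 + 2·w), so (2·r + w + 4) is a factor with cofactor 9·r^2 + 6·r·w - 6·r - 3·w^2 + 2·w.
The cofactor groups again: 9·r^2 + 6·r·w - 6·r - 3·w^2 + 2·w = 3·r·(3·r + 3·w - 2) - w·(3·r + 3·w - 2); both groups contain (3·r + 3·w - 2), giving (3·r - w)·(3·r + 3·w - 2).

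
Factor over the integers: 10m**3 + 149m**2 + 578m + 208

(2m + 13)(5m + 2)(m + 8)

Among the possible rational roots, m = -2/5 is a root, so (5m + 2) is a factor; dividing leaves 2m**2 + 29m + 104.
The remaining quadratic factors as (2m + 13)(m + 8).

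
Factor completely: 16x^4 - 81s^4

(2x - 3s)(2x + 3s)(4x^2 + 9s^2)

(2x)⁴ − (3s)⁴ = ((2x)² − (3s)²)((2x)² + (3s)²); the first factor splits again, the second (4x^2 + 9s^2) is irreducible.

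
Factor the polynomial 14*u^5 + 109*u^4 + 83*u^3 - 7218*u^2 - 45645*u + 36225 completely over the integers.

Among the possible rational roots, u = 5/7 is a root, so (7*u - 5) is a factor; dividing leaves 2*u^4 + 17*u^3 + 24*u^2 - 1014*u - 7245.
Then u = -7 is a root, so (u + 7) divides it; the quotient is 2*u^3 + 3*u^2 + 3*u - 1035.
Then u = 15/2 is a root, giving the factor (2*u - 15) and quotient u^2 + 9*u + 69.
The quadratic u^2 + 9*u + 69 has discriminant -195 < 0 and is irreducible over ℤ.

(2*u - 15)*(7*u - 5)*(u + 7)*(u^2 + 9*u + 69)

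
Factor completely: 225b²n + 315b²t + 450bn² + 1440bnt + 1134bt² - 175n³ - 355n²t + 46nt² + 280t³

(15b - 5n + 4t)(3b + 7n + 10t)(5n + 7t)

Group: 15b(15bn + 21bt + 35n² + 99nt + 70t²) + (-5n + 4t)(15bn + 21bt + 35n² + 99nt + 70t²); both groups contain (15bn + 21bt + 35n² + 99nt + 70t²), so (15b - 5n + 4t) is a factor with cofactor 15bn + 21bt + 35n² + 99nt + 70t².
The cofactor groups again: 15bn + 21bt + 35n² + 99nt + 70t² = 5n(3b + 7n + 10t) + 7t(3b + 7n + 10t); both groups contain (3b + 7n + 10t), giving (5n + 7t)(3b + 7n + 10t).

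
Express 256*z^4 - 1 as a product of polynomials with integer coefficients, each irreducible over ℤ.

Difference of squares twice: with A = 4*z and B = 1, A⁴ − B⁴ = (A² − B²)(A² + B²), and A² − B² factors again.

(4*z + 1)*(4*z - 1)*(16*z^2 + 1)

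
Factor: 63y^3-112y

7y(3y+4)(3y-4)

Pull out the common factor 7y; 9y^2-16 is a difference of squares.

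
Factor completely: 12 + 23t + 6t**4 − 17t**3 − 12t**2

Trying the rational-root candidates, t = −1 is a root, so (t + 1) divides it; the quotient is 6t**3 − 23t**2 + 11t + 12.
Continuing, t = 4/3 is a root, so (3t − 4) divides it; the quotient is 2t**2 − 5t − 3.
The remaining quadratic factors as (t − 3)(2t + 1).

(2t + 1)(3t − 4)(t + 1)(t − 3)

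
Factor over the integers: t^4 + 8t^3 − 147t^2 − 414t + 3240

Trying the rational-root candidates, t = −15 is a root, so (t + 15) divides it; the quotient is t^3 − 7t^2 − 42t + 216.
Then t = 4 is a root, so (t − 4) is a factor; dividing leaves t^2 − 3t − 54.
The remaining quadratic factors as (t − 9)(t + 6).

(t + 15)(t + 6)(t − 4)(t − 9)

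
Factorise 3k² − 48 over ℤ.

3(k + 4)(k − 4)

Pull out the common factor 3; k² − 16 is a difference of squares.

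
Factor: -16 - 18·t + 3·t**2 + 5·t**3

(5·t + 8)·(t + 1)·(t - 2)

By the rational root theorem, t = -1 is a root, giving the factor (t + 1) and quotient 5·t**2 - 2·t - 16.
The remaining quadratic factors as (t - 2)(5·t + 8).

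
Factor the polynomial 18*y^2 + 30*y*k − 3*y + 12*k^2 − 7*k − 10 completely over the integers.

(3*y + 3*k + 2)*(6*y + 4*k − 5)

Group: 3*y*(6*y + 4*k − 5) + (3*k + 2)*(6*y + 4*k − 5); both groups contain (6*y + 4*k − 5).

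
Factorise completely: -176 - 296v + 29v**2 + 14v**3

(2v + 11)(7v + 4)(v - 4)

Trying the rational-root candidates, v = -4/7 is a root, so (7v + 4) is a factor; dividing leaves 2v**2 + 3v - 44.
The remaining quadratic factors as (2v + 11)(v - 4).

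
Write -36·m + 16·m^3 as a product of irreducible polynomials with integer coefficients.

Factor out 4·m, leaving 4·m^2 - 9, which is a difference of two squares.

4·m·(2·m + 3)·(2·m - 3)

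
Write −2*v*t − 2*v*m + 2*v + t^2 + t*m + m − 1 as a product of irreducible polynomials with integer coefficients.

−(2*v − t − 1)*(t + m − 1)

Group: −t*(2*v − t − 1) + (−m + 1)*(2*v − t − 1); both groups contain (2*v − t − 1).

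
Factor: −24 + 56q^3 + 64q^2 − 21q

(7q + 8)(8q^2 − 3)

Group as (56q^3 − 21q) + (64q^2 − 24) = 7q(8q^2 − 3) + 8(8q^2 − 3).
Both groups share the factor (8q^2 − 3).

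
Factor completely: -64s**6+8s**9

8s**6(s-2)(s**2+2s+4)

Pull out the common factor 8s**6, leaving s**3-8.
Recognize a difference of cubes with the parts s and 2.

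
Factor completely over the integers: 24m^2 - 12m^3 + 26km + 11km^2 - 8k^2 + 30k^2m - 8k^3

-(2k - m + 2)(4k + 3m)(k - 4m)

Group: k(-8k^2 - 2km - 8k + 3m^2 - 6m) - 4m(-8k^2 - 2km - 8k + 3m^2 - 6m); both groups contain (-8k^2 - 2km - 8k + 3m^2 - 6m), so (k - 4m) is a factor with cofactor -8k^2 - 2km - 8k + 3m^2 - 6m.
The cofactor groups again: -8k^2 - 2km - 8k + 3m^2 - 6m = -2k(4k + 3m) + (m - 2)(4k + 3m); both groups contain (4k + 3m), giving -(2k - m + 2)(4k + 3m).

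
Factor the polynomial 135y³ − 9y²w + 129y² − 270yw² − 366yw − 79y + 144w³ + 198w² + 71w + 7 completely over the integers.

(3y − 3w − 1)(9y − 6w − 1)(5y + 8w + 7)

Group: 9y(15y² + 9yw + 16y − 24w² − 29w − 7) + (−6w − 1)(15y² + 9yw + 16y − 24w² − 29w − 7); both groups contain (15y² + 9yw + 16y − 24w² − 29w − 7), so (9y − 6w − 1) is a factor with cofactor 15y² + 9yw + 16y − 24w² − 29w − 7.
The cofactor groups again: 15y² + 9yw + 16y − 24w² − 29w − 7 = 3y(5y + 8w + 7) + (−3w − 1)(5y + 8w + 7); both groups contain (5y + 8w + 7), giving (3y − 3w − 1)(5y + 8w + 7).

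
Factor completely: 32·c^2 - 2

2·(4·c + 1)·(4·c - 1)

Pull out the common factor 2; 16·c^2 - 1 is a difference of squares.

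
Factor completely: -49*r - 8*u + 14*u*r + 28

Group as (14*u*r - 8*u) + (-49*r + 28) = 2*u*(7*r - 4) - 7*(7*r - 4).
Both groups share the factor (7*r - 4).

(2*u - 7)*(7*r - 4)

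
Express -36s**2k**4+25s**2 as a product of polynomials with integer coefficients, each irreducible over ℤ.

-s**2(6k**2+5)(6k**2-5)

Every term has a factor of s**2; factoring it out leaves -36k**4+25.
Recognize a difference of squares with the parts 5 and 6k**2.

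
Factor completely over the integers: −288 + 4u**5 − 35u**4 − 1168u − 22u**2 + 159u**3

Trying the rational-root candidates, u = 4 is a root, so (u − 4) is a factor; dividing leaves 4u**4 − 19u**3 + 83u**2 + 310u + 72.
Next, u = −1/4 is a root, giving the factor (4u + 1) and quotient u**3 − 5u**2 + 22u + 72.
Next, u = −2 is a root, so (u + 2) divides it; the quotient is u**2 − 7u + 36.
The quadratic u**2 − 7u + 36 has discriminant −95 < 0 and is irreducible over ℤ.

(4u + 1)(u + 2)(u − 4)(u**2 − 7u + 36)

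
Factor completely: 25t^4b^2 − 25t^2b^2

25b^2t^2(t + 1)(t − 1)

Pull out the common factor 25t^2b^2, leaving t^2 − 1.
Recognize a difference of squares with the parts t and 1.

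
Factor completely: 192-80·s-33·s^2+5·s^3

Among the possible rational roots, s = -3 is a root, so (s+3) is a factor; dividing leaves 5·s^2-48·s+64.
The remaining quadratic factors as (5·s-8)(s-8).

(5·s-8)·(s+3)·(s-8)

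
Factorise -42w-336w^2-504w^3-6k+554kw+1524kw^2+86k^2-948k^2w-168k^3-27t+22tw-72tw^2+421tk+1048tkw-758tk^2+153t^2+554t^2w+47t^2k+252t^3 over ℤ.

(4t-7k+6w+3)(7t+12k-6w-1)(9t+2k+14w)

Group: 9t(28t^2-tk+18tw+17t-84k^2+114kw+43k-36w^2-24w-3) + (2k+14w)(28t^2-tk+18tw+17t-84k^2+114kw+43k-36w^2-24w-3); both groups contain (28t^2-tk+18tw+17t-84k^2+114kw+43k-36w^2-24w-3), so (9t+2k+14w) is a factor with cofactor 28t^2-tk+18tw+17t-84k^2+114kw+43k-36w^2-24w-3.
The cofactor groups again: 28t^2-tk+18tw+17t-84k^2+114kw+43k-36w^2-24w-3 = 7t(4t-7k+6w+3) + (12k-6w-1)(4t-7k+6w+3); both groups contain (4t-7k+6w+3), giving (7t+12k-6w-1)(4t-7k+6w+3).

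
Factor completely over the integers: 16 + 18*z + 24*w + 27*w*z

(3*w + 2)*(9*z + 8)

Group as (27*w*z + 24*w) + (18*z + 16) = 3*w*(9*z + 8) + 2*(9*z + 8).
Both groups share the factor (9*z + 8).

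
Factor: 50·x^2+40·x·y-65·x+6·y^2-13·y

(10·x+6·y-13)·(5·x+y)

Group: 10·x·(5·x+y) + (6·y-13)·(5·x+y); both groups contain (5·x+y).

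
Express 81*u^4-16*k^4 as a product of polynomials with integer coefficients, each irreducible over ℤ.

(3*u)⁴ − (2*k)⁴ = ((3*u)² − (2*k)²)((3*u)² + (2*k)²); the first factor splits again, the second (9*u^2+4*k^2) is irreducible.

(3*u-2*k)*(3*u+2*k)*(9*u^2+4*k^2)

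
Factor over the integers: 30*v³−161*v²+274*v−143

(5*v−11)*(6*v−13)*(v−1)

Trying the rational-root candidates, v = 13/6 is a root, giving the factor (6*v−13) and quotient 5*v²−16*v+11.
The remaining quadratic factors as (5*v−11)(v−1).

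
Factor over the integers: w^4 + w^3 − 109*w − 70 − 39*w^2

By the rational root theorem, w = −1 is a root, so (w + 1) divides it; the quotient is w^3 − 39*w − 70.
Continuing, w = 7 is a root, so (w − 7) is a factor; dividing leaves w^2 + 7*w + 10.
The remaining quadratic factors as (w + 2)(w + 5).

(w + 1)*(w + 2)*(w + 5)*(w − 7)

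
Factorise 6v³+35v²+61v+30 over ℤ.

By the rational root theorem, v = -5/6 is a root, so (6v+5) is a factor; dividing leaves v²+5v+6.
The remaining quadratic factors as (v+3)(v+2).

(6v+5)(v+2)(v+3)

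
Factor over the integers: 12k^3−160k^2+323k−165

(2k−3)(6k−5)(k−11)

By the rational root theorem, k = 5/6 is a root, so (6k−5) divides it; the quotient is 2k^2−25k+33.
The remaining quadratic factors as (k−11)(2k−3).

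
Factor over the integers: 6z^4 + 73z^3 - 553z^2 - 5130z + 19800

(2z - 15)(3z - 10)(z + 11)(z + 12)

Among the possible rational roots, z = 15/2 is a root, giving the factor (2z - 15) and quotient 3z^3 + 59z^2 + 166z - 1320.
Then z = 10/3 is a root, so (3z - 10) divides it; the quotient is z^2 + 23z + 132.
The remaining quadratic factors as (z + 12)(z + 11).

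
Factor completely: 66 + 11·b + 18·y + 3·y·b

(3·y + 11)·(b + 6)

Group as (3·y·b + 18·y) + (11·b + 66) = 3·y·(b + 6) + 11·(b + 6).
Both groups share the factor (b + 6).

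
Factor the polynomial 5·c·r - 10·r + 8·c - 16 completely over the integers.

Group as (5·c·r + 8·c) + (-10·r - 16) = c·(5·r + 8) - 2·(5·r + 8).
Both groups share the factor (5·r + 8).

(5·r + 8)·(c - 2)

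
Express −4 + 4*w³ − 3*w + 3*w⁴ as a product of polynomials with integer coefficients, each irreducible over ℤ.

(3*w + 4)*(w − 1)*(w² + w + 1)

Group as (3*w⁴ − 3*w) + (4*w³ − 4) = 3*w*(w³ − 1) + 4*(w³ − 1).
Both groups share the factor (w³ − 1).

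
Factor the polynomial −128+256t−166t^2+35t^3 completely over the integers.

By the rational root theorem, t = 8/5 is a root, so (5t−8) divides it; the quotient is 7t^2−22t+16.
The remaining quadratic factors as (t−2)(7t−8).

(5t−8)(7t−8)(t−2)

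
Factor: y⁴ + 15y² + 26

(y² + 13)(y² + 2)

Substitute u = y² to get a quadratic in u, then factor.
y² + 13 is irreducible over ℤ (always positive, so no real roots).
y² + 2 is irreducible over ℤ (always positive, so no real roots).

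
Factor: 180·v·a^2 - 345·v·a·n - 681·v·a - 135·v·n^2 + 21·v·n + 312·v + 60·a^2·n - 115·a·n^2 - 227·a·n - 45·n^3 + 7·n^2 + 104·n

(15·a + 5·n - 8)·(4·a - 9·n - 13)·(3·v + n)

Group: 3·v·(60·a^2 - 115·a·n - 227·a - 45·n^2 + 7·n + 104) + n·(60·a^2 - 115·a·n - 227·a - 45·n^2 + 7·n + 104); both groups contain (60·a^2 - 115·a·n - 227·a - 45·n^2 + 7·n + 104), so (3·v + n) is a factor with cofactor 60·a^2 - 115·a·n - 227·a - 45·n^2 + 7·n + 104.
The cofactor groups again: 60·a^2 - 115·a·n - 227·a - 45·n^2 + 7·n + 104 = 4·a·(15·a + 5·n - 8) + (-9·n - 13)·(15·a + 5·n - 8); both groups contain (15·a + 5·n - 8), giving (4·a - 9·n - 13)·(15·a + 5·n - 8).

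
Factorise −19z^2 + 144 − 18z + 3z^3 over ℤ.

Among the possible rational roots, z = −8/3 is a root, giving the factor (3z + 8) and quotient z^2 − 9z + 18.
The remaining quadratic factors as (z − 3)(z − 6).

(3z + 8)(z − 3)(z − 6)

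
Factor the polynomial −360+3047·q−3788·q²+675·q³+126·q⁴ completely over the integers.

(3·q−8)·(6·q−5)·(7·q−1)·(q+9)

By the rational root theorem, q = 8/3 is a root, giving the factor (3·q−8) and quotient 42·q³+337·q²−364·q+45.
Continuing, q = 5/6 is a root, so (6·q−5) is a factor; dividing leaves 7·q²+62·q−9.
The remaining quadratic factors as (q+9)(7·q−1).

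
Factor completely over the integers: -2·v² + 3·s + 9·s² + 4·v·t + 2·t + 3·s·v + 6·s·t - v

Group: 3·s·(3·s + 2·v + 1) + (-v + 2·t)·(3·s + 2·v + 1); both groups contain (3·s + 2·v + 1).

(3·s - v + 2·t)·(3·s + 2·v + 1)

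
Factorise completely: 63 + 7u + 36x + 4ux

(4x + 7)(u + 9)

Group as (4ux + 7u) + (36x + 63) = u(4x + 7) + 9(4x + 7).
Both groups share the factor (4x + 7).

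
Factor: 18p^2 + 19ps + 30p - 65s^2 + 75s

Group: 9p(2p + 5s) + (-13s + 15)(2p + 5s); both groups contain (2p + 5s).

(2p + 5s)(9p - 13s + 15)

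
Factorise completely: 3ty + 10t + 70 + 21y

Group as (3ty + 10t) + (21y + 70) = t(3y + 10) + 7(3y + 10).
Both groups share the factor (3y + 10).

(3y + 10)(t + 7)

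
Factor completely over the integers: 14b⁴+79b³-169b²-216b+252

Among the possible rational roots, b = -3/2 is a root, so (2b+3) is a factor; dividing leaves 7b³+29b²-128b+84.
Next, b = -7 is a root, giving the factor (b+7) and quotient 7b²-20b+12.
The remaining quadratic factors as (b-2)(7b-6).

(2b+3)(7b-6)(b+7)(b-2)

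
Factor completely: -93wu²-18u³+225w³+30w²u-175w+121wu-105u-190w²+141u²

Group: 5w(45w²-3wu+25w-18u²+15u) + (u-7)(45w²-3wu+25w-18u²+15u); both groups contain (45w²-3wu+25w-18u²+15u), so (5w+u-7) is a factor with cofactor 45w²-3wu+25w-18u²+15u.
The cofactor groups again: 45w²-3wu+25w-18u²+15u = 5w(9w-6u+5) + 3u(9w-6u+5); both groups contain (9w-6u+5), giving (5w+3u)(9w-6u+5).

(9w-6u+5)(5w+3u)(5w+u-7)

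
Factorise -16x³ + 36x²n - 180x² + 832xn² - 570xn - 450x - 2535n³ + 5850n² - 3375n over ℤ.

-(2x - 13n + 15)(4x - 13n + 15)(2x + 15n)

Group: 4x(-4x² - 4xn - 30x + 195n² - 225n) + (-13n + 15)(-4x² - 4xn - 30x + 195n² - 225n); both groups contain (-4x² - 4xn - 30x + 195n² - 225n), so (4x - 13n + 15) is a factor with cofactor -4x² - 4xn - 30x + 195n² - 225n.
The cofactor groups again: -4x² - 4xn - 30x + 195n² - 225n = -2x(2x + 15n) + (13n - 15)(2x + 15n); both groups contain (2x + 15n), giving -(2x - 13n + 15)(2x + 15n).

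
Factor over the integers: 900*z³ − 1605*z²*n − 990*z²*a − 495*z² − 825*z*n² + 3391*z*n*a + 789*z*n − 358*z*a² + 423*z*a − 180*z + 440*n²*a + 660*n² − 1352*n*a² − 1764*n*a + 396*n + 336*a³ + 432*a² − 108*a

Group: 5*z*(180*z² + 75*z*n − 306*z*a − 99*z − 40*n*a − 60*n + 112*a² + 144*a − 36) + (−11*n + 3*a)*(180*z² + 75*z*n − 306*z*a − 99*z − 40*n*a − 60*n + 112*a² + 144*a − 36); both groups contain (180*z² + 75*z*n − 306*z*a − 99*z − 40*n*a − 60*n + 112*a² + 144*a − 36), so (5*z − 11*n + 3*a) is a factor with cofactor 180*z² + 75*z*n − 306*z*a − 99*z − 40*n*a − 60*n + 112*a² + 144*a − 36.
The cofactor groups again: 180*z² + 75*z*n − 306*z*a − 99*z − 40*n*a − 60*n + 112*a² + 144*a − 36 = 12*z*(15*z − 8*a − 12) + (5*n − 14*a + 3)*(15*z − 8*a − 12); both groups contain (15*z − 8*a − 12), giving (12*z + 5*n − 14*a + 3)*(15*z − 8*a − 12).

(12*z + 5*n − 14*a + 3)*(15*z − 8*a − 12)*(5*z − 11*n + 3*a)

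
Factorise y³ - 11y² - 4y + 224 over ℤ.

(y + 4)(y - 7)(y - 8)

Testing divisors of the constant over divisors of the leading coefficient, y = 8 is a root, so (y - 8) is a factor; dividing leaves y² - 3y - 28.
The remaining quadratic factors as (y + 4)(y - 7).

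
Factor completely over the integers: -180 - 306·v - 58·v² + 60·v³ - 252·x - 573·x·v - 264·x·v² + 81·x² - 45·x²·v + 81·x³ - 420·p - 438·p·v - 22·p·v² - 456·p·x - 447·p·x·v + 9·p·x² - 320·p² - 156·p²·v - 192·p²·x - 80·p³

Group: 5·p·(-16·p² - 48·p·x - 12·p·v - 48·p - 27·x² - 39·x·v - 72·x + 10·v² - 18·v - 36) + (-3·x + 6·v + 5)·(-16·p² - 48·p·x - 12·p·v - 48·p - 27·x² - 39·x·v - 72·x + 10·v² - 18·v - 36); both groups contain (-16·p² - 48·p·x - 12·p·v - 48·p - 27·x² - 39·x·v - 72·x + 10·v² - 18·v - 36), so (5·p - 3·x + 6·v + 5) is a factor with cofactor -16·p² - 48·p·x - 12·p·v - 48·p - 27·x² - 39·x·v - 72·x + 10·v² - 18·v - 36.
The cofactor groups again: -16·p² - 48·p·x - 12·p·v - 48·p - 27·x² - 39·x·v - 72·x + 10·v² - 18·v - 36 = -4·p·(4·p + 3·x + 5·v + 6) + (-9·x + 2·v - 6)·(4·p + 3·x + 5·v + 6); both groups contain (4·p + 3·x + 5·v + 6), giving -(4·p + 9·x - 2·v + 6)·(4·p + 3·x + 5·v + 6).

-(4·p + 3·x + 5·v + 6)·(4·p + 9·x - 2·v + 6)·(5·p - 3·x + 6·v + 5)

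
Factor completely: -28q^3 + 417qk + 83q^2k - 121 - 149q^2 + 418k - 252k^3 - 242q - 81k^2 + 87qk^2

-(7q - 12k + 11)(q - 3k + 1)(4q + 7k + 11)

Group: 4q(-7q^2 + 33qk - 18q - 36k^2 + 45k - 11) + (7k + 11)(-7q^2 + 33qk - 18q - 36k^2 + 45k - 11); both groups contain (-7q^2 + 33qk - 18q - 36k^2 + 45k - 11), so (4q + 7k + 11) is a factor with cofactor -7q^2 + 33qk - 18q - 36k^2 + 45k - 11.
The cofactor groups again: -7q^2 + 33qk - 18q - 36k^2 + 45k - 11 = -q(7q - 12k + 11) + (3k - 1)(7q - 12k + 11); both groups contain (7q - 12k + 11), giving -(q - 3k + 1)(7q - 12k + 11).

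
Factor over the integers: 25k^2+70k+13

(5k+1)(5k+13)

Need a pair with product 25·13 = 325 and sum 70: that's 5 and 65.
Split the middle term: 25k^2+5k + 65k+13 = 5k(5k+1) + 13(5k+1).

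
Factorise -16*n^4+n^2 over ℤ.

Factor out n^2 first: what remains is -16*n^2+1.
Recognize a difference of squares with the parts 1 and 4*n.

-n^2*(4*n+1)*(4*n-1)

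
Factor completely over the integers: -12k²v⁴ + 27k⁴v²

3k²v²(3k + 2v)(3k - 2v)

Factor out 3k²v², leaving 9k² - 4v², which is a difference of two squares.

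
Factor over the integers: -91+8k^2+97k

Need a pair with product 8·(-91) = -728 and sum 97: that's 104 and -7.
Split the middle term: 8k^2+104k - 7k-91 = 8k(k+13) - 7(k+13).

(8k-7)(k+13)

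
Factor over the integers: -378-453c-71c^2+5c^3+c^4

By the rational root theorem, c = -1 is a root, so (c+1) divides it; the quotient is c^3+4c^2-75c-378.
Continuing, c = -6 is a root, so (c+6) is a factor; dividing leaves c^2-2c-63.
The remaining quadratic factors as (c-9)(c+7).

(c+1)(c+6)(c+7)(c-9)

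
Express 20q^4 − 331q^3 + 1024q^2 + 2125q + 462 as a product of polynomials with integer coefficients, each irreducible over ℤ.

Testing divisors of the constant over divisors of the leading coefficient, q = 11 is a root, so (q − 11) is a factor; dividing leaves 20q^3 − 111q^2 − 197q − 42.
Then q = −1/4 is a root, so (4q + 1) divides it; the quotient is 5q^2 − 29q − 42.
The remaining quadratic factors as (q − 7)(5q + 6).

(4q + 1)(5q + 6)(q − 11)(q − 7)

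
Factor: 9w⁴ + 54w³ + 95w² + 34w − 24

(3w + 4)(3w − 1)(w + 2)(w + 3)

Testing divisors of the constant over divisors of the leading coefficient, w = −4/3 is a root, so (3w + 4) is a factor; dividing leaves 3w³ + 14w² + 13w − 6.
Then w = −2 is a root, giving the factor (w + 2) and quotient 3w² + 8w − 3.
The remaining quadratic factors as (3w − 1)(w + 3).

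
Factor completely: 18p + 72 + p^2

(p + 12)(p + 6)

Two integers with product 72 and sum 18 are 12 and 6.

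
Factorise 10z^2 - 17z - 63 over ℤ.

(2z - 7)(5z + 9)

Need a pair with product 10·(-63) = -630 and sum -17: that's 18 and -35.
Split the middle term: 10z^2 + 18z - 35z - 63 = 2z(5z + 9) - 7(5z + 9).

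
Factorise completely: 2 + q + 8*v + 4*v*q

(4*v + 1)*(q + 2)

Group as (4*v*q + 8*v) + (q + 2) = 4*v*(q + 2) + (q + 2).
Both groups share the factor (q + 2).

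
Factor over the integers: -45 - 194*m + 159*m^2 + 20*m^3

Among the possible rational roots, m = -9 is a root, giving the factor (m + 9) and quotient 20*m^2 - 21*m - 5.
The remaining quadratic factors as (4*m - 5)(5*m + 1).

(4*m - 5)*(5*m + 1)*(m + 9)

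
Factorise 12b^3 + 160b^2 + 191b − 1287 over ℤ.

By the rational root theorem, b = −11 is a root, so (b + 11) divides it; the quotient is 12b^2 + 28b − 117.
The remaining quadratic factors as (6b − 13)(2b + 9).

(2b + 9)(6b − 13)(b + 11)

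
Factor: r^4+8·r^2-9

(r+1)·(r-1)·(r^2+9)

Substitute u = r^2 to get a quadratic in u, then factor.
r^2+9 is irreducible over ℤ (sum of squares).
r^2-1 is a difference of squares.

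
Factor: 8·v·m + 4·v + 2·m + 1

Group as (8·v·m + 4·v) + (2·m + 1) = 4·v·(2·m + 1) + (2·m + 1).
Both groups share the factor (2·m + 1).

(2·m + 1)·(4·v + 1)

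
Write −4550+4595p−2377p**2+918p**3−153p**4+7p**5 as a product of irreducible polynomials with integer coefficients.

(7p−13)(p−14)(p−5)(p**2−p+5)

Trying the rational-root candidates, p = 13/7 is a root, so (7p−13) is a factor; dividing leaves p**4−20p**3+94p**2−165p+350.
Continuing, p = 14 is a root, so (p−14) divides it; the quotient is p**3−6p**2+10p−25.
Next, p = 5 is a root, so (p−5) divides it; the quotient is p**2−p+5.
The quadratic p**2−p+5 has discriminant −19 < 0 and is irreducible over ℤ.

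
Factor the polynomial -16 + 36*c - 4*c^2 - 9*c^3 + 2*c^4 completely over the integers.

By the rational root theorem, c = 2 is a root, so (c - 2) divides it; the quotient is 2*c^3 - 5*c^2 - 14*c + 8.
Continuing, c = -2 is a root, so (c + 2) is a factor; dividing leaves 2*c^2 - 9*c + 4.
The remaining quadratic factors as (2*c - 1)(c - 4).

(2*c - 1)*(c + 2)*(c - 2)*(c - 4)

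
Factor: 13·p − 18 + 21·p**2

Need a pair with product 21·(−18) = −378 and sum 13: that's 27 and −14.
Split the middle term: 21·p**2 + 27·p − 14·p − 18 = 3·p·(7·p + 9) − 2·(7·p + 9).

(3·p − 2)·(7·p + 9)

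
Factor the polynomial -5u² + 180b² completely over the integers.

5(6b + u)(6b - u)

Pull out the common factor 5; 36b² - u² is a difference of squares.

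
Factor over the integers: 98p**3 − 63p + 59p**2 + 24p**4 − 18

Trying the rational-root candidates, p = 2/3 is a root, so (3p − 2) is a factor; dividing leaves 8p**3 + 38p**2 + 45p + 9.
Then p = −1/4 is a root, giving the factor (4p + 1) and quotient 2p**2 + 9p + 9.
The remaining quadratic factors as (2p + 3)(p + 3).

(2p + 3)(3p − 2)(4p + 1)(p + 3)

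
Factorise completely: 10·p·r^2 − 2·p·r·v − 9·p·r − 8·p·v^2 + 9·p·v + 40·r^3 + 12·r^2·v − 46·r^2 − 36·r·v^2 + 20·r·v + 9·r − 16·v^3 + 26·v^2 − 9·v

(10·r + 8·v − 9)·(p + 4·r + 2·v − 1)·(r − v)

Group: r·(10·p·r + 8·p·v − 9·p + 40·r^2 + 52·r·v − 46·r + 16·v^2 − 26·v + 9) − v·(10·p·r + 8·p·v − 9·p + 40·r^2 + 52·r·v − 46·r + 16·v^2 − 26·v + 9); both groups contain (10·p·r + 8·p·v − 9·p + 40·r^2 + 52·r·v − 46·r + 16·v^2 − 26·v + 9), so (r − v) is a factor with cofactor 10·p·r + 8·p·v − 9·p + 40·r^2 + 52·r·v − 46·r + 16·v^2 − 26·v + 9.
The cofactor groups again: 10·p·r + 8·p·v − 9·p + 40·r^2 + 52·r·v − 46·r + 16·v^2 − 26·v + 9 = p·(10·r + 8·v − 9) + (4·r + 2·v − 1)·(10·r + 8·v − 9); both groups contain (10·r + 8·v − 9), giving (p + 4·r + 2·v − 1)·(10·r + 8·v − 9).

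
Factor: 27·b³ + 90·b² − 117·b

9·b·(3·b + 13)·(b − 1)

Pull out the common factor 9·b, then factor the remaining trinomial.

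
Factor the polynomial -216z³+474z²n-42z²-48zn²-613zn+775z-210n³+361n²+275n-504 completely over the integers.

Group: 4z(-54z²+24zn+111z+30n²-13n-56) + (-7n+9)(-54z²+24zn+111z+30n²-13n-56); both groups contain (-54z²+24zn+111z+30n²-13n-56), so (4z-7n+9) is a factor with cofactor -54z²+24zn+111z+30n²-13n-56.
The cofactor groups again: -54z²+24zn+111z+30n²-13n-56 = -6z(9z+5n-8) + (6n+7)(9z+5n-8); both groups contain (9z+5n-8), giving -(6z-6n-7)(9z+5n-8).

-(6z-6n-7)(4z-7n+9)(9z+5n-8)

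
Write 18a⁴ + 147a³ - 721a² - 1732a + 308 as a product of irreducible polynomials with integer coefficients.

(3a - 14)(6a - 1)(a + 11)(a + 2)

Trying the rational-root candidates, a = 1/6 is a root, so (6a - 1) is a factor; dividing leaves 3a³ + 25a² - 116a - 308.
Continuing, a = -2 is a root, so (a + 2) is a factor; dividing leaves 3a² + 19a - 154.
The remaining quadratic factors as (3a - 14)(a + 11).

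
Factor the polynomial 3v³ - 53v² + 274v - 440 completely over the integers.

By the rational root theorem, v = 10 is a root, so (v - 10) is a factor; dividing leaves 3v² - 23v + 44.
The remaining quadratic factors as (3v - 11)(v - 4).

(3v - 11)(v - 10)(v - 4)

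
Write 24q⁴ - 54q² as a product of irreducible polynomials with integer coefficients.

6q²(2q + 3)(2q - 3)

Factor out 6q², leaving 4q² - 9, which is a difference of two squares.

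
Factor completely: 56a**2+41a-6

(7a+6)(8a-1)

Need a pair with product 56·(-6) = -336 and sum 41: that's -7 and 48.
Split the middle term: 56a**2-7a + 48a-6 = 7a(8a-1) + 6(8a-1).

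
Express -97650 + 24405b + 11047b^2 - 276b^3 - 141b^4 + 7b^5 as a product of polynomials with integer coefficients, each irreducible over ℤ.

(7b - 15)(b - 14)(b - 15)(b^2 + 11b + 31)

Testing divisors of the constant over divisors of the leading coefficient, b = 14 is a root, so (b - 14) is a factor; dividing leaves 7b^4 - 43b^3 - 878b^2 - 1245b + 6975.
Then b = 15/7 is a root, so (7b - 15) divides it; the quotient is b^3 - 4b^2 - 134b - 465.
Then b = 15 is a root, giving the factor (b - 15) and quotient b^2 + 11b + 31.
The quadratic b^2 + 11b + 31 has discriminant -3 < 0 and is irreducible over ℤ.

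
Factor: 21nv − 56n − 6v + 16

(3v − 8)(7n − 2)

Group as (21nv − 56n) + (−6v + 16) = 7n(3v − 8) − 2(3v − 8).
Both groups share the factor (3v − 8).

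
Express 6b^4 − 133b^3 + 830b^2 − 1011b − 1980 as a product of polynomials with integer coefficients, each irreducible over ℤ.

Testing divisors of the constant over divisors of the leading coefficient, b = 11/3 is a root, giving the factor (3b − 11) and quotient 2b^3 − 37b^2 + 141b + 180.
Then b = −1 is a root, so (b + 1) is a factor; dividing leaves 2b^2 − 39b + 180.
The remaining quadratic factors as (2b − 15)(b − 12).

(2b − 15)(3b − 11)(b + 1)(b − 12)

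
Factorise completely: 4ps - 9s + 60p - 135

(4p - 9)(s + 15)

Group as (4ps + 60p) + (-9s - 135) = 4p(s + 15) - 9(s + 15).
Both groups share the factor (s + 15).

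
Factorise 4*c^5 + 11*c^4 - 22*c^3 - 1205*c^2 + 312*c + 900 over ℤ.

Testing divisors of the constant over divisors of the leading coefficient, c = 1 is a root, so (c - 1) is a factor; dividing leaves 4*c^4 + 15*c^3 - 7*c^2 - 1212*c - 900.
Continuing, c = 6 is a root, so (c - 6) divides it; the quotient is 4*c^3 + 39*c^2 + 227*c + 150.
Continuing, c = -3/4 is a root, so (4*c + 3) is a factor; dividing leaves c^2 + 9*c + 50.
The quadratic c^2 + 9*c + 50 has discriminant -119 < 0 and is irreducible over ℤ.

(4*c + 3)*(c - 1)*(c - 6)*(c^2 + 9*c + 50)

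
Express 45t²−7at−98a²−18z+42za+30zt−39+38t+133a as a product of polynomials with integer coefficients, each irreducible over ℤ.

Group: 7a(6z−14a+9t+13) + (5t−3)(6z−14a+9t+13); both groups contain (6z−14a+9t+13).

(6z−14a+9t+13)(7a+5t−3)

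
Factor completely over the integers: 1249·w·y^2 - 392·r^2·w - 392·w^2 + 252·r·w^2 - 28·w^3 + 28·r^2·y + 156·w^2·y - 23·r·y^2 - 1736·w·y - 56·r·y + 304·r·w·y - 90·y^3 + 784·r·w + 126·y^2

-(14·w - y)·(4·r - 2·w - 9·y)·(7·r - w + 10·y - 14)

Group: 14·w·(-28·r^2 + 18·r·w + 23·r·y + 56·r - 2·w^2 + 11·w·y - 28·w + 90·y^2 - 126·y) - y·(-28·r^2 + 18·r·w + 23·r·y + 56·r - 2·w^2 + 11·w·y - 28·w + 90·y^2 - 126·y); both groups contain (-28·r^2 + 18·r·w + 23·r·y + 56·r - 2·w^2 + 11·w·y - 28·w + 90·y^2 - 126·y), so (14·w - y) is a factor with cofactor -28·r^2 + 18·r·w + 23·r·y + 56·r - 2·w^2 + 11·w·y - 28·w + 90·y^2 - 126·y.
The cofactor groups again: -28·r^2 + 18·r·w + 23·r·y + 56·r - 2·w^2 + 11·w·y - 28·w + 90·y^2 - 126·y = -4·r·(7·r - w + 10·y - 14) + (2·w + 9·y)·(7·r - w + 10·y - 14); both groups contain (7·r - w + 10·y - 14), giving -(4·r - 2·w - 9·y)·(7·r - w + 10·y - 14).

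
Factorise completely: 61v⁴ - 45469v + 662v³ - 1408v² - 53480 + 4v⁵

Testing divisors of the constant over divisors of the leading coefficient, v = -8 is a root, giving the factor (v + 8) and quotient 4v⁴ + 29v³ + 430v² - 4848v - 6685.
Next, v = -5/4 is a root, giving the factor (4v + 5) and quotient v³ + 6v² + 100v - 1337.
Next, v = 7 is a root, so (v - 7) is a factor; dividing leaves v² + 13v + 191.
The quadratic v² + 13v + 191 has discriminant -595 < 0 and is irreducible over ℤ.

(4v + 5)(v + 8)(v - 7)(v² + 13v + 191)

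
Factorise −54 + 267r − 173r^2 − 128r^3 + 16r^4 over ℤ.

Testing divisors of the constant over divisors of the leading coefficient, r = 3/4 is a root, so (4r − 3) divides it; the quotient is 4r^3 − 29r^2 − 65r + 18.
Continuing, r = 1/4 is a root, so (4r − 1) divides it; the quotient is r^2 − 7r − 18.
The remaining quadratic factors as (r + 2)(r − 9).

(4r − 1)(4r − 3)(r + 2)(r − 9)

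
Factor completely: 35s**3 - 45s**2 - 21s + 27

(7s - 9)(5s**2 - 3)

Group as (35s**3 - 21s) + (-45s**2 + 27) = 7s(5s**2 - 3) - 9(5s**2 - 3).
Both groups share the factor (5s**2 - 3).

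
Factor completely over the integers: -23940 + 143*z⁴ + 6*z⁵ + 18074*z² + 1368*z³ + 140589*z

(6*z - 1)*(z + 12)*(z + 15)*(z² - 3*z + 133)

Among the possible rational roots, z = -12 is a root, so (z + 12) divides it; the quotient is 6*z⁴ + 71*z³ + 516*z² + 11882*z - 1995.
Continuing, z = 1/6 is a root, so (6*z - 1) divides it; the quotient is z³ + 12*z² + 88*z + 1995.
Continuing, z = -15 is a root, giving the factor (z + 15) and quotient z² - 3*z + 133.
The quadratic z² - 3*z + 133 has discriminant -523 < 0 and is irreducible over ℤ.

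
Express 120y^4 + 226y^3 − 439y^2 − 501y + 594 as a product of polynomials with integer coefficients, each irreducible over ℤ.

(4y + 9)(5y − 6)(6y + 11)(y − 1)

By the rational root theorem, y = −9/4 is a root, so (4y + 9) divides it; the quotient is 30y^3 − 11y^2 − 85y + 66.
Continuing, y = 6/5 is a root, so (5y − 6) is a factor; dividing leaves 6y^2 + 5y − 11.
The remaining quadratic factors as (y − 1)(6y + 11).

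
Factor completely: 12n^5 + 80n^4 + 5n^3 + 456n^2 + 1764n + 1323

Among the possible rational roots, n = -3/2 is a root, giving the factor (2n + 3) and quotient 6n^4 + 31n^3 - 44n^2 + 294n + 441.
Then n = -7 is a root, so (n + 7) divides it; the quotient is 6n^3 - 11n^2 + 33n + 63.
Next, n = -7/6 is a root, so (6n + 7) divides it; the quotient is n^2 - 3n + 9.
The quadratic n^2 - 3n + 9 has discriminant -27 < 0 and is irreducible over ℤ.

(2n + 3)(6n + 7)(n + 7)(n^2 - 3n + 9)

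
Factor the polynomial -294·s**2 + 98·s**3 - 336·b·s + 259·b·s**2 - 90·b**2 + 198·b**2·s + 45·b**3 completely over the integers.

Group: 3·b·(15·b**2 + 56·b·s + 49·s**2) + (2·s - 6)·(15·b**2 + 56·b·s + 49·s**2); both groups contain (15·b**2 + 56·b·s + 49·s**2), so (3·b + 2·s - 6) is a factor with cofactor 15·b**2 + 56·b·s + 49·s**2.
The cofactor groups again: 15·b**2 + 56·b·s + 49·s**2 = 3·b·(5·b + 7·s) + 7·s·(5·b + 7·s); both groups contain (5·b + 7·s), giving (3·b + 7·s)·(5·b + 7·s).

(3·b + 2·s - 6)·(3·b + 7·s)·(5·b + 7·s)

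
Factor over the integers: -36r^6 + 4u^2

Pull out the common factor 4, leaving -9r^6 + u^2.
Recognize a difference of squares with the parts u and 3r^3.

-4(3r^3 + u)(3r^3 - u)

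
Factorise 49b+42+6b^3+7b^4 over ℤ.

Group as (7b^4+49b) + (6b^3+42) = 7b(b^3+7) + 6(b^3+7).
Both groups share the factor (b^3+7).

(7b+6)(b^3+7)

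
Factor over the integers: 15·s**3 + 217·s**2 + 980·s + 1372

Among the possible rational roots, s = -7 is a root, giving the factor (s + 7) and quotient 15·s**2 + 112·s + 196.
The remaining quadratic factors as (5·s + 14)(3·s + 14).

(3·s + 14)·(5·s + 14)·(s + 7)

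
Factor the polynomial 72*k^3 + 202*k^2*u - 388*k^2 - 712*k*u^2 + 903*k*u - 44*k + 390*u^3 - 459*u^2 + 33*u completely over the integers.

(2*k + 10*u - 11)*(4*k - 3*u)*(9*k - 13*u + 1)

Group: 9*k*(8*k^2 + 34*k*u - 44*k - 30*u^2 + 33*u) + (-13*u + 1)*(8*k^2 + 34*k*u - 44*k - 30*u^2 + 33*u); both groups contain (8*k^2 + 34*k*u - 44*k - 30*u^2 + 33*u), so (9*k - 13*u + 1) is a factor with cofactor 8*k^2 + 34*k*u - 44*k - 30*u^2 + 33*u.
The cofactor groups again: 8*k^2 + 34*k*u - 44*k - 30*u^2 + 33*u = 2*k*(4*k - 3*u) + (10*u - 11)*(4*k - 3*u); both groups contain (4*k - 3*u), giving (2*k + 10*u - 11)*(4*k - 3*u).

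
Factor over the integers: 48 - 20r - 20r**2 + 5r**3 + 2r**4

By the rational root theorem, r = -2 is a root, so (r + 2) is a factor; dividing leaves 2r**3 + r**2 - 22r + 24.
Continuing, r = 3/2 is a root, so (2r - 3) is a factor; dividing leaves r**2 + 2r - 8.
The remaining quadratic factors as (r - 2)(r + 4).

(2r - 3)(r + 2)(r + 4)(r - 2)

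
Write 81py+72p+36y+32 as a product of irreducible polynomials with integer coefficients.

(9p+4)(9y+8)

Group as (81py+72p) + (36y+32) = 9p(9y+8) + 4(9y+8).
Both groups share the factor (9y+8).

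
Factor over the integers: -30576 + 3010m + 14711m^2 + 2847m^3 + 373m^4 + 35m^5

By the rational root theorem, m = -7 is a root, giving the factor (m + 7) and quotient 35m^4 + 128m^3 + 1951m^2 + 1054m - 4368.
Then m = 6/5 is a root, so (5m - 6) is a factor; dividing leaves 7m^3 + 34m^2 + 431m + 728.
Continuing, m = -13/7 is a root, so (7m + 13) divides it; the quotient is m^2 + 3m + 56.
The quadratic m^2 + 3m + 56 has discriminant -215 < 0 and is irreducible over ℤ.

(5m - 6)(7m + 13)(m + 7)(m^2 + 3m + 56)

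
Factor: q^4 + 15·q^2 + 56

Substitute u = q^2 to get a quadratic in u, then factor.
q^2 + 8 is irreducible over ℤ (always positive, so no real roots).
q^2 + 7 is irreducible over ℤ (always positive, so no real roots).

(q^2 + 7)·(q^2 + 8)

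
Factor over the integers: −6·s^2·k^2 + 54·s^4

Pull out the common factor 6·s^2; 9·s^2 − k^2 is a difference of squares.

6·s^2·(3·s − k)·(3·s + k)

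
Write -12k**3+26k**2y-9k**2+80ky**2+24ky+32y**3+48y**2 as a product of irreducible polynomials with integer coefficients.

Group: 3k(-4k**2+14ky-3k+8y**2+12y) + 4y(-4k**2+14ky-3k+8y**2+12y); both groups contain (-4k**2+14ky-3k+8y**2+12y), so (3k+4y) is a factor with cofactor -4k**2+14ky-3k+8y**2+12y.
The cofactor groups again: -4k**2+14ky-3k+8y**2+12y = -k(4k+2y+3) + 4y(4k+2y+3); both groups contain (4k+2y+3), giving -(k-4y)(4k+2y+3).

-(3k+4y)(4k+2y+3)(k-4y)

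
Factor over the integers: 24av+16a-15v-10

(3v+2)(8a-5)

Group as (24av+16a) + (-15v-10) = 8a(3v+2) - 5(3v+2).
Both groups share the factor (3v+2).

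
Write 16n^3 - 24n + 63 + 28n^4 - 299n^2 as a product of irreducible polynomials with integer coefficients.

Among the possible rational roots, n = 3 is a root, giving the factor (n - 3) and quotient 28n^3 + 100n^2 + n - 21.
Then n = -7/2 is a root, giving the factor (2n + 7) and quotient 14n^2 + n - 3.
The remaining quadratic factors as (2n + 1)(7n - 3).

(2n + 1)(2n + 7)(7n - 3)(n - 3)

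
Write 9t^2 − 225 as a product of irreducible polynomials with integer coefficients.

9(t + 5)(t − 5)

Factor out 9, leaving t^2 − 25, which is a difference of two squares.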